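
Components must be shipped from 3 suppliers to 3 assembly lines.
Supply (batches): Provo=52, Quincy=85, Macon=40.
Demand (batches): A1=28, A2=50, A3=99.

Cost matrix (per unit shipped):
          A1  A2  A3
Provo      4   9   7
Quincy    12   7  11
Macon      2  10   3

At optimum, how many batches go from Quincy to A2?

50

Solving gives:
  Provo->A1: 28 × 4 = 112
  Provo->A3: 24 × 7 = 168
  Quincy->A2: 50 × 7 = 350
  Quincy->A3: 35 × 11 = 385
  Macon->A3: 40 × 3 = 120
Total cost = 1135.
So Quincy→A2 carries 50 batches.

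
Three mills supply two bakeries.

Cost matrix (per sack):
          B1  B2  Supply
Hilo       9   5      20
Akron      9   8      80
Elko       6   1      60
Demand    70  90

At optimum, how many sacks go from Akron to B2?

Solving gives:
  Hilo–B2: 20 × 5 = 100
  Akron–B1: 70 × 9 = 630
  Akron–B2: 10 × 8 = 80
  Elko–B2: 60 × 1 = 60
Total cost = 870.
So Akron→B2 carries 10 sacks.

10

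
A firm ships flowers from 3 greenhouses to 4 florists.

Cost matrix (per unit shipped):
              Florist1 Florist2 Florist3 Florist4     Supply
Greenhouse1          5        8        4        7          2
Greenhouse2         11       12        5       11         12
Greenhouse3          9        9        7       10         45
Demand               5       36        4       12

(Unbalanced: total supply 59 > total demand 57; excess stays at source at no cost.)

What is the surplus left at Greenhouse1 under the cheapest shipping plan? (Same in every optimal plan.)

An optimal plan:
  Greenhouse1->Florist1: 2 × 5 = 10
  Greenhouse2->Florist3: 4 × 5 = 20
  Greenhouse2->Florist4: 6 × 11 = 66
  Greenhouse3->Florist1: 3 × 9 = 27
  Greenhouse3->Florist2: 36 × 9 = 324
  Greenhouse3->Florist4: 6 × 10 = 60
Total cost = 507.
Greenhouse1 ships 2 of its 2, leaving 0.

0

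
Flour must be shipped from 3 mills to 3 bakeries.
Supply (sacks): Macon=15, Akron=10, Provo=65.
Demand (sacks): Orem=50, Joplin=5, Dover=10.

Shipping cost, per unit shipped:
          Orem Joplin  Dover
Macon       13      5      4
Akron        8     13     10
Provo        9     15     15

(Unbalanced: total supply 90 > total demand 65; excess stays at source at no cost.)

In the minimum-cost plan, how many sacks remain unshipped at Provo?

Minimum-cost shipments:
  Macon–Joplin: 5 × 5 = 25
  Macon–Dover: 10 × 4 = 40
  Akron–Orem: 10 × 8 = 80
  Provo–Orem: 40 × 9 = 360
Total cost = 505.
Provo ships 40 of its 65, leaving 25.

25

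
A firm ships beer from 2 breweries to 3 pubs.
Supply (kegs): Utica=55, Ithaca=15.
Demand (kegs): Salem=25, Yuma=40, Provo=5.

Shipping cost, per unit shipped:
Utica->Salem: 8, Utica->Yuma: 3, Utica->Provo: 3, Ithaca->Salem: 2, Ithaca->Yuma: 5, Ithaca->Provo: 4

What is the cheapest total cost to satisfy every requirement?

245

Optimal allocation:
  Utica→Salem: 10 kegs
  Utica→Yuma: 40 kegs
  Utica→Provo: 5 kegs
  Ithaca→Salem: 15 kegs
Total cost = 245.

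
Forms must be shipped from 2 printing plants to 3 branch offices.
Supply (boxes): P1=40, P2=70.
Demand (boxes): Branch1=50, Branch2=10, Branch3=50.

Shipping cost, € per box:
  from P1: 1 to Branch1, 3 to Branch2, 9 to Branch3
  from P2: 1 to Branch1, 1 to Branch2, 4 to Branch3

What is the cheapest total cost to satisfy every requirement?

An optimal shipping plan:
  P1→Branch1: 40 × €1 = €40
  P2→Branch1: 10 × €1 = €10
  P2→Branch2: 10 × €1 = €10
  P2→Branch3: 50 × €4 = €200
Total = 40 + 10 + 10 + 200 = €260.
(Supply check: P1 ships 40; P2 ships 70.)

260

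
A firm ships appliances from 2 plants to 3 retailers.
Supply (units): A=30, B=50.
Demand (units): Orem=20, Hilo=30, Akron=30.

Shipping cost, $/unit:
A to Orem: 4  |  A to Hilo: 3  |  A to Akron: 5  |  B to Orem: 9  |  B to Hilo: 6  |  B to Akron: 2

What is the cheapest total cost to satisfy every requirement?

Optimal allocation:
  A->Orem: 20 × $4 = $80
  A->Hilo: 10 × $3 = $30
  B->Hilo: 20 × $6 = $120
  B->Akron: 30 × $2 = $60
Total = 80 + 30 + 120 + 60 = $290.
(Supply check: A ships 30; B ships 50.)

290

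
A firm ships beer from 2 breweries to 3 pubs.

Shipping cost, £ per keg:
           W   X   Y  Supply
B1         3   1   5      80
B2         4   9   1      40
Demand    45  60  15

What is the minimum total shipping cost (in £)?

235

One minimum-cost allocation:
  B1–W: 20 × £3 = £60
  B1–X: 60 × £1 = £60
  B2–W: 25 × £4 = £100
  B2–Y: 15 × £1 = £15
Total = 60 + 60 + 100 + 15 = £235.
(Supply check: B1 ships 80; B2 ships 40.)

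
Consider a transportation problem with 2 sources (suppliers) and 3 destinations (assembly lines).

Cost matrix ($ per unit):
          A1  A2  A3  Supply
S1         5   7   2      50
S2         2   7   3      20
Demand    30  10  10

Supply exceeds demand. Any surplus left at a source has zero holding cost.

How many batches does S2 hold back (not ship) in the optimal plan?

An optimal plan:
  S1->A1: 10 batches
  S1->A2: 10 batches
  S1->A3: 10 batches
  S2->A1: 20 batches
Total cost = $180.
S2 ships 20 of its 20, leaving 0.

0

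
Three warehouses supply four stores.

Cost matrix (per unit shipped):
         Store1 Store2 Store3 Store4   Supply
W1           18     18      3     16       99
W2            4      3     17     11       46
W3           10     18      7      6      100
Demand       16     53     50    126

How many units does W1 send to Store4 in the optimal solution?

26

The minimum-cost plan:
  W1->Store1: 16 × 18 = 288
  W1->Store2: 7 × 18 = 126
  W1->Store3: 50 × 3 = 150
  W1->Store4: 26 × 16 = 416
  W2->Store2: 46 × 3 = 138
  W3->Store4: 100 × 6 = 600
Total cost = 1718.
So W1→Store4 carries 26 units.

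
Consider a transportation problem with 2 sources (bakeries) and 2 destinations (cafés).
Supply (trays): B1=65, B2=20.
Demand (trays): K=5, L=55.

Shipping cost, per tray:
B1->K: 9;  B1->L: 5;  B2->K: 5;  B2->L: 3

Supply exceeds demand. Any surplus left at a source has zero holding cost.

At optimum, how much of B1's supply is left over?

25

An optimal plan:
  B1→L: 40 × 5 = 200
  B2→K: 5 × 5 = 25
  B2→L: 15 × 3 = 45
Total cost = 270.
B1 ships 40 of its 65, leaving 25.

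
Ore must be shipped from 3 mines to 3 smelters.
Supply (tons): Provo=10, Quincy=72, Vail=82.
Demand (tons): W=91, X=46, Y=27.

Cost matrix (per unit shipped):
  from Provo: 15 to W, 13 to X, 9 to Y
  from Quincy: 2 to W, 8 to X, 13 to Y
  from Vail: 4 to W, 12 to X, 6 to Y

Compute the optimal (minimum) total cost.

872

Optimal allocation:
  Provo to X: 10 × 13 = 130
  Quincy to W: 36 × 2 = 72
  Quincy to X: 36 × 8 = 288
  Vail to W: 55 × 4 = 220
  Vail to Y: 27 × 6 = 162
Total = 130 + 72 + 288 + 220 + 162 = 872.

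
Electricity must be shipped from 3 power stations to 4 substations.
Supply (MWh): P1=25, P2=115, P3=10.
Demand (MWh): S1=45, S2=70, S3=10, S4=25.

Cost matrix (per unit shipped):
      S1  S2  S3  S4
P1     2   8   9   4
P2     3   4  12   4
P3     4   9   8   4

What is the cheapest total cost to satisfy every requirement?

570

An optimal shipping plan:
  P1->S1: 25 MWh
  P2->S1: 20 MWh
  P2->S2: 70 MWh
  P2->S4: 25 MWh
  P3->S3: 10 MWh
Total cost = 570.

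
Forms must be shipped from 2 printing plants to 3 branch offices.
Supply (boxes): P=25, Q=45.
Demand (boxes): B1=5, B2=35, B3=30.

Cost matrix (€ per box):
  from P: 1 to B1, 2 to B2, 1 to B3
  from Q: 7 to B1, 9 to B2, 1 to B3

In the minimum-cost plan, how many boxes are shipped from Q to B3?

Solving gives:
  P→B2: 25 × €2 = €50
  Q→B1: 5 × €7 = €35
  Q→B2: 10 × €9 = €90
  Q→B3: 30 × €1 = €30
Total cost = €205.
So Q→B3 carries 30 boxes.

30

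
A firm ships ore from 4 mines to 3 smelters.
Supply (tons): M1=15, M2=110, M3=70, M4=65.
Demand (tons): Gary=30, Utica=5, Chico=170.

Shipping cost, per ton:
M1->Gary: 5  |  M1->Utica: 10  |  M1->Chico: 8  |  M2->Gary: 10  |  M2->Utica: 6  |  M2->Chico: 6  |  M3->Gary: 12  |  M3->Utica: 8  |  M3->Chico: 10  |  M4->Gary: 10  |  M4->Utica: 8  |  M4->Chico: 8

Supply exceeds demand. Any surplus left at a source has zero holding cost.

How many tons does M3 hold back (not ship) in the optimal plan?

An optimal plan:
  M1–Gary: 15 × 5 = 75
  M2–Chico: 110 × 6 = 660
  M3–Utica: 5 × 8 = 40
  M3–Chico: 10 × 10 = 100
  M4–Gary: 15 × 10 = 150
  M4–Chico: 50 × 8 = 400
Total cost = 1425.
M3 ships 15 of its 70, leaving 55.

55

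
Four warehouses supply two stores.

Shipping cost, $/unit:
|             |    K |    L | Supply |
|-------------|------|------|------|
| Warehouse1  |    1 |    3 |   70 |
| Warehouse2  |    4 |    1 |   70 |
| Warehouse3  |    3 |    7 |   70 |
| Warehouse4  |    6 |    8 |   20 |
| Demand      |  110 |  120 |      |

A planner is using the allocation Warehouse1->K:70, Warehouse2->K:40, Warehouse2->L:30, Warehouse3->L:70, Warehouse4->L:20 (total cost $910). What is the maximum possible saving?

340

Current plan cost = 70·1 + 40·4 + 30·1 + 70·7 + 20·8 = $910.
Optimal plan:
  Warehouse1–K: 40 units
  Warehouse1–L: 30 units
  Warehouse2–L: 70 units
  Warehouse3–K: 70 units
  Warehouse4–L: 20 units
Optimal cost = $570.
Saving = 910 − 570 = $340.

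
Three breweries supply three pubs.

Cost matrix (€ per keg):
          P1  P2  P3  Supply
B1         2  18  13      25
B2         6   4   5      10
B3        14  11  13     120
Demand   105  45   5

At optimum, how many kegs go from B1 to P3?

The minimum-cost plan:
  B1→P1: 25 × €2 = €50
  B2→P1: 5 × €6 = €30
  B2→P3: 5 × €5 = €25
  B3→P1: 75 × €14 = €1050
  B3→P2: 45 × €11 = €495
Total cost = €1650.
The route B1→P3 is not used.

0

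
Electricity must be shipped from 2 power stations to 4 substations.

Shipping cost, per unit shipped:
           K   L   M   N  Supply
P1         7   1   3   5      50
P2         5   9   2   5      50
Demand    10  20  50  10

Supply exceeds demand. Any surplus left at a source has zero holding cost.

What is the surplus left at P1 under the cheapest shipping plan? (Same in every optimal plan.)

10

An optimal plan:
  P1 to L: 20 × 1 = 20
  P1 to M: 10 × 3 = 30
  P1 to N: 10 × 5 = 50
  P2 to K: 10 × 5 = 50
  P2 to M: 40 × 2 = 80
Total cost = 230.
P1 ships 40 of its 50, leaving 10.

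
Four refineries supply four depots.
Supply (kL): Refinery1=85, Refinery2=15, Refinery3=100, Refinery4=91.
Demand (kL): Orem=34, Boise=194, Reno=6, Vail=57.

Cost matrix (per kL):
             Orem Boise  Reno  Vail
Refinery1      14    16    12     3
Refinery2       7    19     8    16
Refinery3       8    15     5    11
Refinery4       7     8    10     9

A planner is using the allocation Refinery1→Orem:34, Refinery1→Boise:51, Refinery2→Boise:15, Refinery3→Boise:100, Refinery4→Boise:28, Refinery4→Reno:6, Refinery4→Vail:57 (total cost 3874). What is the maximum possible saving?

Current plan cost = 34·14 + 51·16 + 15·19 + 100·15 + 28·8 + 6·10 + 57·9 = 3874.
Optimal plan:
  Refinery1–Boise: 28 × 16 = 448
  Refinery1–Vail: 57 × 3 = 171
  Refinery2–Orem: 15 × 7 = 105
  Refinery3–Orem: 19 × 8 = 152
  Refinery3–Boise: 75 × 15 = 1125
  Refinery3–Reno: 6 × 5 = 30
  Refinery4–Boise: 91 × 8 = 728
Optimal cost = 2759.
Saving = 3874 − 2759 = 1115.

1115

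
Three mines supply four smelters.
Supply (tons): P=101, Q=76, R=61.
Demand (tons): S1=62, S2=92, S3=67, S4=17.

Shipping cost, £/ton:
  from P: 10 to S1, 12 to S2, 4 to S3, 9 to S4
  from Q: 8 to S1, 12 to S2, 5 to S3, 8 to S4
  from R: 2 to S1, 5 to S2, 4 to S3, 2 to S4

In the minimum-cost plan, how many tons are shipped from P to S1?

0

Optimal shipments:
  P to S2: 34 × £12 = £408
  P to S3: 67 × £4 = £268
  Q to S1: 62 × £8 = £496
  Q to S4: 14 × £8 = £112
  R to S2: 58 × £5 = £290
  R to S4: 3 × £2 = £6
Total cost = £1580.
The route P→S1 is not used.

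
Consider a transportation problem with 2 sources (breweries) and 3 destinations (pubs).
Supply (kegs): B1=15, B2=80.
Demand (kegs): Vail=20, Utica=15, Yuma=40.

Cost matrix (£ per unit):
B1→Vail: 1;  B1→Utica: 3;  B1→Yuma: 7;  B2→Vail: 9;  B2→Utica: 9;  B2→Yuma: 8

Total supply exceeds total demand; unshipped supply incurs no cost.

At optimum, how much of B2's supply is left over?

20

Minimum-cost shipments:
  B1->Vail: 15 × £1 = £15
  B2->Vail: 5 × £9 = £45
  B2->Utica: 15 × £9 = £135
  B2->Yuma: 40 × £8 = £320
Total cost = £515.
B2 ships 60 of its 80, leaving 20.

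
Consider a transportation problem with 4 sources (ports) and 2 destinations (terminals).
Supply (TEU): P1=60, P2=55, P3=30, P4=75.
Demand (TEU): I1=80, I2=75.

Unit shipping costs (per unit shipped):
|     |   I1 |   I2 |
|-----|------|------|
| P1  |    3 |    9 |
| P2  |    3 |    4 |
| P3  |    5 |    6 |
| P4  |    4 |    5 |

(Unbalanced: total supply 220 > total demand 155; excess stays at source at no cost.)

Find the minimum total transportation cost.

An optimal shipping plan:
  P1–I1: 60 × 3 = 180
  P2–I1: 20 × 3 = 60
  P2–I2: 35 × 4 = 140
  P4–I2: 40 × 5 = 200
Total = 180 + 60 + 140 + 200 = 580.

580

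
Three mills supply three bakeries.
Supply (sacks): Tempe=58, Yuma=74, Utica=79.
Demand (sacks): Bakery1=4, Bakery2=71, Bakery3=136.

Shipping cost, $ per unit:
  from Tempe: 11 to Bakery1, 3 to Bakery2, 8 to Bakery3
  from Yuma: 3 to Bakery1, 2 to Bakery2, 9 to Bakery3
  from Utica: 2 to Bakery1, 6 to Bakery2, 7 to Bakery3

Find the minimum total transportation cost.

A cheapest plan:
  Tempe→Bakery3: 58 sacks
  Yuma→Bakery1: 3 sacks
  Yuma→Bakery2: 71 sacks
  Utica→Bakery1: 1 sacks
  Utica→Bakery3: 78 sacks
Total cost = $1163.
(Supply check: Tempe ships 58; Yuma ships 74; Utica ships 79.)

1163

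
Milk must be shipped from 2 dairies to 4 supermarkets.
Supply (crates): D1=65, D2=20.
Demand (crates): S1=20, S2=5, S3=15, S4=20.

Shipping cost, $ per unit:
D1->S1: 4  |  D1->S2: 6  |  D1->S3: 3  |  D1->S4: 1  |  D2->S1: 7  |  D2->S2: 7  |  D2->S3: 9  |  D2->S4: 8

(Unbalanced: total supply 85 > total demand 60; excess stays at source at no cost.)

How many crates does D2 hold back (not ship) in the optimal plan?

Minimum-cost shipments:
  D1 to S1: 20 × $4 = $80
  D1 to S2: 5 × $6 = $30
  D1 to S3: 15 × $3 = $45
  D1 to S4: 20 × $1 = $20
Total cost = $175.
D2 ships 0 of its 20, leaving 20.

20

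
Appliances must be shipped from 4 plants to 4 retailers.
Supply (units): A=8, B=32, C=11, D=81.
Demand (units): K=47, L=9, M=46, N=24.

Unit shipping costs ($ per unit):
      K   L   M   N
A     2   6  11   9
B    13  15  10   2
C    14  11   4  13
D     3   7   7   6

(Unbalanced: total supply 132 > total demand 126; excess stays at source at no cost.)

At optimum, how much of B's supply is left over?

Minimum-cost shipments:
  A→L: 8 × $6 = $48
  B→M: 2 × $10 = $20
  B→N: 24 × $2 = $48
  C→M: 11 × $4 = $44
  D→K: 47 × $3 = $141
  D→L: 1 × $7 = $7
  D→M: 33 × $7 = $231
Total cost = $539.
B ships 26 of its 32, leaving 6.

6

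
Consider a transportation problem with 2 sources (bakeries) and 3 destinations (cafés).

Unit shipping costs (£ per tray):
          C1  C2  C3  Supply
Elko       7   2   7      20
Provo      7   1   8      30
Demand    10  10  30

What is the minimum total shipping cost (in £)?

300

Optimal allocation:
  Elko→C3: 20 × £7 = £140
  Provo→C1: 10 × £7 = £70
  Provo→C2: 10 × £1 = £10
  Provo→C3: 10 × £8 = £80
Total = 140 + 70 + 10 + 80 = £300.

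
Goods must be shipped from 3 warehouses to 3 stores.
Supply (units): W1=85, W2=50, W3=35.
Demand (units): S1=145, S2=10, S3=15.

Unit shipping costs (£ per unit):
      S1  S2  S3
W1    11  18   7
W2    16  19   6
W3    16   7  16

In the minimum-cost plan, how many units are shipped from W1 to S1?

85

The minimum-cost plan:
  W1->S1: 85 × £11 = £935
  W2->S1: 35 × £16 = £560
  W2->S3: 15 × £6 = £90
  W3->S1: 25 × £16 = £400
  W3->S2: 10 × £7 = £70
Total cost = £2055.
So W1→S1 carries 85 units.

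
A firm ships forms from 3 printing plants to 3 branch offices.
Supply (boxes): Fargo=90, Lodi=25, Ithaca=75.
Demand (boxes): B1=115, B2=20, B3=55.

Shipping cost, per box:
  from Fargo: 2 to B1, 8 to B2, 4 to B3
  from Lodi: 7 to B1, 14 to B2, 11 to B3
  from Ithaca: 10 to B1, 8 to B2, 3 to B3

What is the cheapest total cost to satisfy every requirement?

680

Optimal allocation:
  Fargo–B1: 90 × 2 = 180
  Lodi–B1: 25 × 7 = 175
  Ithaca–B2: 20 × 8 = 160
  Ithaca–B3: 55 × 3 = 165
Total = 180 + 175 + 160 + 165 = 680.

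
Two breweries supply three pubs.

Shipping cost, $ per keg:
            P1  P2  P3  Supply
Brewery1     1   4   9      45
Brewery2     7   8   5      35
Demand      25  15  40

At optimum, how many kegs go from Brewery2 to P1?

Optimal shipments:
  Brewery1–P1: 25 kegs
  Brewery1–P2: 15 kegs
  Brewery1–P3: 5 kegs
  Brewery2–P3: 35 kegs
Total cost = $305.
The route Brewery2→P1 is not used.

0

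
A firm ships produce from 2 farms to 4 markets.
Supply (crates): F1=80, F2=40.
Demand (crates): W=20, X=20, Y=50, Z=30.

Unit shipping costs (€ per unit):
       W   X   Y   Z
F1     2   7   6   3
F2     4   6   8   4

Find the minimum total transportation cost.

Optimal allocation:
  F1 to W: 20 × €2 = €40
  F1 to Y: 50 × €6 = €300
  F1 to Z: 10 × €3 = €30
  F2 to X: 20 × €6 = €120
  F2 to Z: 20 × €4 = €80
Total = 40 + 300 + 30 + 120 + 80 = €570.

570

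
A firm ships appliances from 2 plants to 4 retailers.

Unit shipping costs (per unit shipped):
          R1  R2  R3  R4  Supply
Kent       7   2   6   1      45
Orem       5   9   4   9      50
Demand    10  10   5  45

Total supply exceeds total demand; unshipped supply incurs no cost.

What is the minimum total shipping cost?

205

A cheapest plan:
  Kent to R4: 45 units
  Orem to R1: 10 units
  Orem to R2: 10 units
  Orem to R3: 5 units
Total cost = 205.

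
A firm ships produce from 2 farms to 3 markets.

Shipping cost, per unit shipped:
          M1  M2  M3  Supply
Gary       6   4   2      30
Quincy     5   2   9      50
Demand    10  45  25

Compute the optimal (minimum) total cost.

195

An optimal shipping plan:
  Gary→M1: 5 × 6 = 30
  Gary→M3: 25 × 2 = 50
  Quincy→M1: 5 × 5 = 25
  Quincy→M2: 45 × 2 = 90
Total = 30 + 50 + 25 + 90 = 195.
(Supply check: Gary ships 30; Quincy ships 50.)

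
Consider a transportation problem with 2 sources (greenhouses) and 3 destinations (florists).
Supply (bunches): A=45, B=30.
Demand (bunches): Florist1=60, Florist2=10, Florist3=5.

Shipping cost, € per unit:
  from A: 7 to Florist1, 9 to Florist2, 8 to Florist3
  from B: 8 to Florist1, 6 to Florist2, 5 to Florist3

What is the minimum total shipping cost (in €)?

520

An optimal shipping plan:
  A–Florist1: 45 × €7 = €315
  B–Florist1: 15 × €8 = €120
  B–Florist2: 10 × €6 = €60
  B–Florist3: 5 × €5 = €25
Total = 315 + 120 + 60 + 25 = €520.
(Supply check: A ships 45; B ships 30.)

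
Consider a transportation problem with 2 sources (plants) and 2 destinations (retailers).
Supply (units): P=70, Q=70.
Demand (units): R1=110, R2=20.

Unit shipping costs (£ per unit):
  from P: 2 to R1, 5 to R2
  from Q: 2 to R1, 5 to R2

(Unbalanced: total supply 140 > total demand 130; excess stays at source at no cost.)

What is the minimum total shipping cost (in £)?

320

An optimal shipping plan:
  P–R1: 40 × £2 = £80
  P–R2: 20 × £5 = £100
  Q–R1: 70 × £2 = £140
Total = 80 + 100 + 140 = £320.
(Supply check: P ships 60; Q ships 70.)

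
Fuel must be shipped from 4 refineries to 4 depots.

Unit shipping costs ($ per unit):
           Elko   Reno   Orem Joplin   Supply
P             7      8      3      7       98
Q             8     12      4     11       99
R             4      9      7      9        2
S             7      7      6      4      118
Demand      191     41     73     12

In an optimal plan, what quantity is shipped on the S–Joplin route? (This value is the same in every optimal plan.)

12

The minimum-cost plan:
  P–Elko: 25 × $7 = $175
  P–Orem: 73 × $3 = $219
  Q–Elko: 99 × $8 = $792
  R–Elko: 2 × $4 = $8
  S–Elko: 65 × $7 = $455
  S–Reno: 41 × $7 = $287
  S–Joplin: 12 × $4 = $48
Total cost = $1984.
So S→Joplin carries 12 kL.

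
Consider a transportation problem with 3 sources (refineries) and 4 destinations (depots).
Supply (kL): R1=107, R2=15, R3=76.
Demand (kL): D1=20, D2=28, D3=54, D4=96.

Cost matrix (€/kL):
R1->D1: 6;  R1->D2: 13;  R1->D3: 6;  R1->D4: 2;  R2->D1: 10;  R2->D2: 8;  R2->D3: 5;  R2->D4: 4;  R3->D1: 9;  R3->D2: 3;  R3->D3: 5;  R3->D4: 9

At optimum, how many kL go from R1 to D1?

20

Optimal shipments:
  R1→D1: 20 × €6 = €120
  R1→D4: 87 × €2 = €174
  R2→D3: 6 × €5 = €30
  R2→D4: 9 × €4 = €36
  R3→D2: 28 × €3 = €84
  R3→D3: 48 × €5 = €240
Total cost = €684.
So R1→D1 carries 20 kL.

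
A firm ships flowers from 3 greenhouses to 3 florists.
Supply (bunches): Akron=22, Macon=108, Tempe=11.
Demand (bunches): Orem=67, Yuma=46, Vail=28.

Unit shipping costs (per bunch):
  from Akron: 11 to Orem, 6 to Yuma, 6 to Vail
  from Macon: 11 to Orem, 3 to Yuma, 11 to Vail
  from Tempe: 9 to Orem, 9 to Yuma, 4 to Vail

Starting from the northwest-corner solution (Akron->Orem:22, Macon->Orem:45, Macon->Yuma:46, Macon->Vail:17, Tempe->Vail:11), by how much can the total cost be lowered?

85

Current plan cost = 22·11 + 45·11 + 46·3 + 17·11 + 11·4 = 1106.
Optimal plan:
  Akron->Vail: 22 bunches
  Macon->Orem: 62 bunches
  Macon->Yuma: 46 bunches
  Tempe->Orem: 5 bunches
  Tempe->Vail: 6 bunches
Optimal cost = 1021.
Saving = 1106 − 1021 = 85.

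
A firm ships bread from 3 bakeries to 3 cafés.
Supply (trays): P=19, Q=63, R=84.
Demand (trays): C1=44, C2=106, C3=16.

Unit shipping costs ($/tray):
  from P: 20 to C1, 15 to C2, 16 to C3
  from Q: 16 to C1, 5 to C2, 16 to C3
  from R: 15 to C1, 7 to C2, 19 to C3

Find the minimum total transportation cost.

Optimal allocation:
  P→C1: 3 trays
  P→C3: 16 trays
  Q→C2: 63 trays
  R→C1: 41 trays
  R→C2: 43 trays
Total cost = $1547.

1547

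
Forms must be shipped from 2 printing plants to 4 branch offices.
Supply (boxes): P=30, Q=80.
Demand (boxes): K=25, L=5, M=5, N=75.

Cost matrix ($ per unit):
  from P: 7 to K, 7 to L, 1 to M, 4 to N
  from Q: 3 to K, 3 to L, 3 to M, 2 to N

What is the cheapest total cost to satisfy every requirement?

295

A cheapest plan:
  P->M: 5 × $1 = $5
  P->N: 25 × $4 = $100
  Q->K: 25 × $3 = $75
  Q->L: 5 × $3 = $15
  Q->N: 50 × $2 = $100
Total = 5 + 100 + 75 + 15 + 100 = $295.
(Supply check: P ships 30; Q ships 80.)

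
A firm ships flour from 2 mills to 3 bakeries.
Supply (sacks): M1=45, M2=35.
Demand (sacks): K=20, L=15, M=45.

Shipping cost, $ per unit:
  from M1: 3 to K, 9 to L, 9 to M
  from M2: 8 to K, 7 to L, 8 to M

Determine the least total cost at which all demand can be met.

A cheapest plan:
  M1 to K: 20 × $3 = $60
  M1 to M: 25 × $9 = $225
  M2 to L: 15 × $7 = $105
  M2 to M: 20 × $8 = $160
Total = 60 + 225 + 105 + 160 = $550.
(Supply check: M1 ships 45; M2 ships 35.)

550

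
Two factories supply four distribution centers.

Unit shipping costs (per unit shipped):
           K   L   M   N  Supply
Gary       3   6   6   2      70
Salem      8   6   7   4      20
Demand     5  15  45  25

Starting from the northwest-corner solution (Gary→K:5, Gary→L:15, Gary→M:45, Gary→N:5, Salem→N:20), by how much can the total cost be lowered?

35

Current plan cost = 5·3 + 15·6 + 45·6 + 5·2 + 20·4 = 465.
Optimal plan:
  Gary→K: 5 × 3 = 15
  Gary→M: 40 × 6 = 240
  Gary→N: 25 × 2 = 50
  Salem→L: 15 × 6 = 90
  Salem→M: 5 × 7 = 35
Optimal cost = 430.
Saving = 465 − 430 = 35.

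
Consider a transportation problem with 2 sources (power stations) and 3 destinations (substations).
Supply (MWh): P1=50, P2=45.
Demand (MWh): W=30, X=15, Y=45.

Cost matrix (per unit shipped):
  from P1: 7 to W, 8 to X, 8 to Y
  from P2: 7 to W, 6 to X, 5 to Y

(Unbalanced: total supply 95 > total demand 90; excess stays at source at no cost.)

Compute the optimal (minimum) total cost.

A cheapest plan:
  P1->W: 30 × 7 = 210
  P1->X: 15 × 8 = 120
  P2->Y: 45 × 5 = 225
Total = 210 + 120 + 225 = 555.
(Supply check: P1 ships 45; P2 ships 45.)

555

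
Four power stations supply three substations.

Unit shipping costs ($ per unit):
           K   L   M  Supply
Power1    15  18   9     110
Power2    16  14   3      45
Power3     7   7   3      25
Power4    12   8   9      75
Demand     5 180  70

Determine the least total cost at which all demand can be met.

2650

One minimum-cost allocation:
  Power1 to K: 5 × $15 = $75
  Power1 to L: 80 × $18 = $1440
  Power1 to M: 25 × $9 = $225
  Power2 to M: 45 × $3 = $135
  Power3 to L: 25 × $7 = $175
  Power4 to L: 75 × $8 = $600
Total = 75 + 1440 + 225 + 135 + 175 + 600 = $2650.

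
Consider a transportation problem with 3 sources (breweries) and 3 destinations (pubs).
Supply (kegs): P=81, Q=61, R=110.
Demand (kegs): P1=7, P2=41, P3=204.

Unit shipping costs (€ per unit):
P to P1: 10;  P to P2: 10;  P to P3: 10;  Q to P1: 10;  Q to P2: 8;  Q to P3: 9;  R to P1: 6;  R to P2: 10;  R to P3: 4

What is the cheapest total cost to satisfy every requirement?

1758

Optimal allocation:
  P→P1: 7 × €10 = €70
  P→P3: 74 × €10 = €740
  Q→P2: 41 × €8 = €328
  Q→P3: 20 × €9 = €180
  R→P3: 110 × €4 = €440
Total = 70 + 740 + 328 + 180 + 440 = €1758.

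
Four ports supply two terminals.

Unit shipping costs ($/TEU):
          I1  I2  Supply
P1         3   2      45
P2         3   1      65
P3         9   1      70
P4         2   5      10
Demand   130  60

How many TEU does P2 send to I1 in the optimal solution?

Optimal shipments:
  P1–I1: 45 × $3 = $135
  P2–I1: 65 × $3 = $195
  P3–I1: 10 × $9 = $90
  P3–I2: 60 × $1 = $60
  P4–I1: 10 × $2 = $20
Total cost = $500.
So P2→I1 carries 65 TEU.

65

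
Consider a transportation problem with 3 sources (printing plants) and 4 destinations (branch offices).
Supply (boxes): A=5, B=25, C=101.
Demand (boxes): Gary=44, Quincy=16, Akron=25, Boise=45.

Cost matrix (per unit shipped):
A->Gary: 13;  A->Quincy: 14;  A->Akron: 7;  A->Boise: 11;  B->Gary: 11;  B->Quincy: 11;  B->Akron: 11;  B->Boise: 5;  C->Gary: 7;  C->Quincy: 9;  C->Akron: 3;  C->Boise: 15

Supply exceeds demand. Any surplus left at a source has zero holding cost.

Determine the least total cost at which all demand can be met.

932

An optimal shipping plan:
  A–Boise: 5 × 11 = 55
  B–Boise: 25 × 5 = 125
  C–Gary: 44 × 7 = 308
  C–Quincy: 16 × 9 = 144
  C–Akron: 25 × 3 = 75
  C–Boise: 15 × 15 = 225
Total = 55 + 125 + 308 + 144 + 75 + 225 = 932.
(Supply check: A ships 5; B ships 25; C ships 100.)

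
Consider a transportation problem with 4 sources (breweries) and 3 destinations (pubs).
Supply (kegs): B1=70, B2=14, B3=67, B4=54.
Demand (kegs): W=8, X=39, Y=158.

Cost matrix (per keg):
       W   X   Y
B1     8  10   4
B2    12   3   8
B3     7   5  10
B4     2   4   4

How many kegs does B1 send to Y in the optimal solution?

Optimal shipments:
  B1–Y: 70 × 4 = 280
  B2–Y: 14 × 8 = 112
  B3–W: 8 × 7 = 56
  B3–X: 39 × 5 = 195
  B3–Y: 20 × 10 = 200
  B4–Y: 54 × 4 = 216
Total cost = 1059.
So B1→Y carries 70 kegs.

70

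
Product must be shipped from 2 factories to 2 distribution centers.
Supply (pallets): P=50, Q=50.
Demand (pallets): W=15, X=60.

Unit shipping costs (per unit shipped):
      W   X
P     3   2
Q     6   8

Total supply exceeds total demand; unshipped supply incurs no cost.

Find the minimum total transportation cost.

270

An optimal shipping plan:
  P to X: 50 × 2 = 100
  Q to W: 15 × 6 = 90
  Q to X: 10 × 8 = 80
Total = 100 + 90 + 80 = 270.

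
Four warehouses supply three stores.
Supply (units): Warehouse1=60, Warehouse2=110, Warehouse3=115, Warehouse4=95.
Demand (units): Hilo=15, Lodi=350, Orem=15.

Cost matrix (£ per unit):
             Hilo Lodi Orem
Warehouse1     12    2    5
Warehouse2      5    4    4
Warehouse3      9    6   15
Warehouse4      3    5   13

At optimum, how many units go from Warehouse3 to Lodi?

Optimal shipments:
  Warehouse1 to Lodi: 60 units
  Warehouse2 to Lodi: 95 units
  Warehouse2 to Orem: 15 units
  Warehouse3 to Lodi: 115 units
  Warehouse4 to Hilo: 15 units
  Warehouse4 to Lodi: 80 units
Total cost = £1695.
So Warehouse3→Lodi carries 115 units.

115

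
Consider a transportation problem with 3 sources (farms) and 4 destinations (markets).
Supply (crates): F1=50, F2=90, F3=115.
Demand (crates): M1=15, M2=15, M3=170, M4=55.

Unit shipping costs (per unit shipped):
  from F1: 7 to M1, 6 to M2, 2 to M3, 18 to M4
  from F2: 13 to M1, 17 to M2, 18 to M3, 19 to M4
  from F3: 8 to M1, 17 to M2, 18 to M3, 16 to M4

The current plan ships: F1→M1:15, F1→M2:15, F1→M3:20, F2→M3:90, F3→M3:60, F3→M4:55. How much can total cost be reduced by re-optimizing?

Current plan cost = 15·7 + 15·6 + 20·2 + 90·18 + 60·18 + 55·16 = 3815.
Optimal plan:
  F1->M3: 50 × 2 = 100
  F2->M2: 15 × 17 = 255
  F2->M3: 75 × 18 = 1350
  F3->M1: 15 × 8 = 120
  F3->M3: 45 × 18 = 810
  F3->M4: 55 × 16 = 880
Optimal cost = 3515.
Saving = 3815 − 3515 = 300.

300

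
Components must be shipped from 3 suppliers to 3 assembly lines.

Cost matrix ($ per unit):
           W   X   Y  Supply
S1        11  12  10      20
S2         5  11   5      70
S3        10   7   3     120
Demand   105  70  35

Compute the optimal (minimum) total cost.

1315

Optimal allocation:
  S1 to W: 20 × $11 = $220
  S2 to W: 70 × $5 = $350
  S3 to W: 15 × $10 = $150
  S3 to X: 70 × $7 = $490
  S3 to Y: 35 × $3 = $105
Total = 220 + 350 + 150 + 490 + 105 = $1315.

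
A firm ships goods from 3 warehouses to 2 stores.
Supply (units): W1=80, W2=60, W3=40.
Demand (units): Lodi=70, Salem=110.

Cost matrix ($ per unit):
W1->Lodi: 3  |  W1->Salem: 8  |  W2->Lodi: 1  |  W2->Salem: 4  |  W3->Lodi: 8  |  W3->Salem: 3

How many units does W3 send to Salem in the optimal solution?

40

The minimum-cost plan:
  W1 to Lodi: 70 units
  W1 to Salem: 10 units
  W2 to Salem: 60 units
  W3 to Salem: 40 units
Total cost = $650.
So W3→Salem carries 40 units.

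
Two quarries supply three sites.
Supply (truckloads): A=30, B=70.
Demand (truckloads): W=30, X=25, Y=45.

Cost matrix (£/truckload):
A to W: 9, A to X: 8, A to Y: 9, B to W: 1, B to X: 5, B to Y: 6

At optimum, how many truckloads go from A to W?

The minimum-cost plan:
  A to X: 25 × £8 = £200
  A to Y: 5 × £9 = £45
  B to W: 30 × £1 = £30
  B to Y: 40 × £6 = £240
Total cost = £515.
The route A→W is not used.

0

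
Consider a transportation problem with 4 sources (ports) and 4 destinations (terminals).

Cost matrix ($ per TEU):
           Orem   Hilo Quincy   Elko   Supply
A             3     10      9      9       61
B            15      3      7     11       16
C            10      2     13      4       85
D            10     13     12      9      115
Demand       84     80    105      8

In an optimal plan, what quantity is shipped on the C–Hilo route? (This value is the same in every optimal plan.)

The minimum-cost plan:
  A to Orem: 61 × $3 = $183
  B to Quincy: 16 × $7 = $112
  C to Hilo: 80 × $2 = $160
  C to Elko: 5 × $4 = $20
  D to Orem: 23 × $10 = $230
  D to Quincy: 89 × $12 = $1068
  D to Elko: 3 × $9 = $27
Total cost = $1800.
So C→Hilo carries 80 TEU.

80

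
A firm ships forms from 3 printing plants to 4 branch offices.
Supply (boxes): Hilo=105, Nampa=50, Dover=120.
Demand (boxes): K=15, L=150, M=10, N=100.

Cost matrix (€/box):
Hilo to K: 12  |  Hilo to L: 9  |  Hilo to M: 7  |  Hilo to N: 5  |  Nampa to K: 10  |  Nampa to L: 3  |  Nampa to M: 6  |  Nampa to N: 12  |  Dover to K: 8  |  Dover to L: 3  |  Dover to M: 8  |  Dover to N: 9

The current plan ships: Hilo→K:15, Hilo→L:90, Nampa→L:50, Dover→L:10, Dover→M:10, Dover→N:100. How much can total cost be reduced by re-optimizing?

1015

Current plan cost = 15·12 + 90·9 + 50·3 + 10·3 + 10·8 + 100·9 = €2150.
Optimal plan:
  Hilo->M: 5 × €7 = €35
  Hilo->N: 100 × €5 = €500
  Nampa->L: 45 × €3 = €135
  Nampa->M: 5 × €6 = €30
  Dover->K: 15 × €8 = €120
  Dover->L: 105 × €3 = €315
Optimal cost = €1135.
Saving = 2150 − 1135 = €1015.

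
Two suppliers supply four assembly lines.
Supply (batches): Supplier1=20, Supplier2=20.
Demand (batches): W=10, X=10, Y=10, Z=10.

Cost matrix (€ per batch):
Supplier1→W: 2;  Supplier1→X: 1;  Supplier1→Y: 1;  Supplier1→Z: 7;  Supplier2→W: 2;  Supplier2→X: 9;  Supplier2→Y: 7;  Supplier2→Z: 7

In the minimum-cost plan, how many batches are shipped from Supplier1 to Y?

10

Solving gives:
  Supplier1->X: 10 × €1 = €10
  Supplier1->Y: 10 × €1 = €10
  Supplier2->W: 10 × €2 = €20
  Supplier2->Z: 10 × €7 = €70
Total cost = €110.
So Supplier1→Y carries 10 batches.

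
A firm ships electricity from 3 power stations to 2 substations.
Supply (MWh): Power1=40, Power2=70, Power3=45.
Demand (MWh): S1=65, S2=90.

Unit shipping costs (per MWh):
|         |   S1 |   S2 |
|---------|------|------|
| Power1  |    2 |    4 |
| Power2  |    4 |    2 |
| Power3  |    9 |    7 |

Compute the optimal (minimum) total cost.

585

An optimal shipping plan:
  Power1->S1: 40 × 2 = 80
  Power2->S1: 25 × 4 = 100
  Power2->S2: 45 × 2 = 90
  Power3->S2: 45 × 7 = 315
Total = 80 + 100 + 90 + 315 = 585.
(Supply check: Power1 ships 40; Power2 ships 70; Power3 ships 45.)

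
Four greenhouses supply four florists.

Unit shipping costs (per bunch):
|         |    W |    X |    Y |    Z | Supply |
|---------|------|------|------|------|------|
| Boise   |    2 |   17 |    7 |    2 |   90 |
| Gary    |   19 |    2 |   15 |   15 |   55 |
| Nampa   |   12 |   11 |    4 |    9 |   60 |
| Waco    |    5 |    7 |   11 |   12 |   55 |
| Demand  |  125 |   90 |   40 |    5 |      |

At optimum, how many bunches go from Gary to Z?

The minimum-cost plan:
  Boise->W: 85 × 2 = 170
  Boise->Z: 5 × 2 = 10
  Gary->X: 55 × 2 = 110
  Nampa->X: 20 × 11 = 220
  Nampa->Y: 40 × 4 = 160
  Waco->W: 40 × 5 = 200
  Waco->X: 15 × 7 = 105
Total cost = 975.
The route Gary→Z is not used.

0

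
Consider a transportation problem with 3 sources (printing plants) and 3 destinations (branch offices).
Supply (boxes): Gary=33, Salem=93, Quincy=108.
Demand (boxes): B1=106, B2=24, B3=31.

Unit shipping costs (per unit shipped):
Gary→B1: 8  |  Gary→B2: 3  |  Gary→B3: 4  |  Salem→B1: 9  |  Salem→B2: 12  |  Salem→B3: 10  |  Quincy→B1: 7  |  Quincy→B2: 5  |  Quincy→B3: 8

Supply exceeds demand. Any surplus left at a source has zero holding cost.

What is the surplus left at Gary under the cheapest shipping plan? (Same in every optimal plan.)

0

An optimal plan:
  Gary to B2: 2 boxes
  Gary to B3: 31 boxes
  Salem to B1: 20 boxes
  Quincy to B1: 86 boxes
  Quincy to B2: 22 boxes
Total cost = 1022.
Gary ships 33 of its 33, leaving 0.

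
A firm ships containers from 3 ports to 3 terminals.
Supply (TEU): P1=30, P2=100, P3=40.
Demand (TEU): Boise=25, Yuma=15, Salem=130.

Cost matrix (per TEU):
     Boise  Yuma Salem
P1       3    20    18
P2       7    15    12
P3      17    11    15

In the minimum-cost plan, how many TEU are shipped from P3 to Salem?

The minimum-cost plan:
  P1 to Boise: 25 × 3 = 75
  P1 to Salem: 5 × 18 = 90
  P2 to Salem: 100 × 12 = 1200
  P3 to Yuma: 15 × 11 = 165
  P3 to Salem: 25 × 15 = 375
Total cost = 1905.
So P3→Salem carries 25 TEU.

25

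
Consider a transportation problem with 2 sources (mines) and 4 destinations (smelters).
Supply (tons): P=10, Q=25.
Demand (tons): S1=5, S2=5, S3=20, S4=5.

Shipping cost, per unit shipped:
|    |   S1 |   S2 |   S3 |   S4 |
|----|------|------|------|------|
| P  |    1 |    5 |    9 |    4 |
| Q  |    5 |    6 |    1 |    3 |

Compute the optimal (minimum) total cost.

65

Optimal allocation:
  P->S1: 5 × 1 = 5
  P->S2: 5 × 5 = 25
  Q->S3: 20 × 1 = 20
  Q->S4: 5 × 3 = 15
Total = 5 + 25 + 20 + 15 = 65.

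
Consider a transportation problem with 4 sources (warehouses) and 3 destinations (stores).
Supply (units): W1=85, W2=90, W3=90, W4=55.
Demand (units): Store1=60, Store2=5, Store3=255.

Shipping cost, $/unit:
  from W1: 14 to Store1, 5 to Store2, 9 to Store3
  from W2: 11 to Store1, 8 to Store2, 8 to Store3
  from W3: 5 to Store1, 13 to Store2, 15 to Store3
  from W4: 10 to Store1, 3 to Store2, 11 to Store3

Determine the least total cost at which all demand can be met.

2800

An optimal shipping plan:
  W1->Store3: 85 × $9 = $765
  W2->Store3: 90 × $8 = $720
  W3->Store1: 60 × $5 = $300
  W3->Store3: 30 × $15 = $450
  W4->Store2: 5 × $3 = $15
  W4->Store3: 50 × $11 = $550
Total = 765 + 720 + 300 + 450 + 15 + 550 = $2800.
(Supply check: W1 ships 85; W2 ships 90; W3 ships 90; W4 ships 55.)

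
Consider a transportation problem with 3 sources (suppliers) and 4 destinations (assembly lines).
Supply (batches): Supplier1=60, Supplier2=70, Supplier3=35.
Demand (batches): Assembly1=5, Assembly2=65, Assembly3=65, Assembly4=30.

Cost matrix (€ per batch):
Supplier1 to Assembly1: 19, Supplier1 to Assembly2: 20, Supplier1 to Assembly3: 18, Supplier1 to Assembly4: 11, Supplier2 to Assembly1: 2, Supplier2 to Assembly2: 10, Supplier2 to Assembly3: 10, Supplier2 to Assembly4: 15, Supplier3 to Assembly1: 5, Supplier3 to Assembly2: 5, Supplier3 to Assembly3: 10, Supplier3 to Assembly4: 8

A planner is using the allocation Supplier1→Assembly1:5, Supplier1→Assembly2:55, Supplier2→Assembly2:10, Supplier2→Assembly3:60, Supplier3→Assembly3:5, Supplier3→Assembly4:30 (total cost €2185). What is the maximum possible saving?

Current plan cost = 5·19 + 55·20 + 10·10 + 60·10 + 5·10 + 30·8 = €2185.
Optimal plan:
  Supplier1→Assembly3: 30 batches
  Supplier1→Assembly4: 30 batches
  Supplier2→Assembly1: 5 batches
  Supplier2→Assembly2: 30 batches
  Supplier2→Assembly3: 35 batches
  Supplier3→Assembly2: 35 batches
Optimal cost = €1705.
Saving = 2185 − 1705 = €480.

480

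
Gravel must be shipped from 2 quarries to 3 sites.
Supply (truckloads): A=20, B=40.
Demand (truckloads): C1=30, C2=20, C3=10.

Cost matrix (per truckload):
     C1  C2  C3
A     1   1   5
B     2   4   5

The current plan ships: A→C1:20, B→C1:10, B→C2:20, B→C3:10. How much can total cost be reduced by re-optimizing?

40

Current plan cost = 20·1 + 10·2 + 20·4 + 10·5 = 170.
Optimal plan:
  A–C2: 20 × 1 = 20
  B–C1: 30 × 2 = 60
  B–C3: 10 × 5 = 50
Optimal cost = 130.
Saving = 170 − 130 = 40.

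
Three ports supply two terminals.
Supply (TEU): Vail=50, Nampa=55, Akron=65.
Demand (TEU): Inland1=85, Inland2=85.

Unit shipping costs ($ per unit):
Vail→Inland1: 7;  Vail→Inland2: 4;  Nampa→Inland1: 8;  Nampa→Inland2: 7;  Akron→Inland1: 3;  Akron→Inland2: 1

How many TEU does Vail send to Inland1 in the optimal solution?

Solving gives:
  Vail–Inland2: 50 TEU
  Nampa–Inland1: 55 TEU
  Akron–Inland1: 30 TEU
  Akron–Inland2: 35 TEU
Total cost = $765.
The route Vail→Inland1 is not used.

0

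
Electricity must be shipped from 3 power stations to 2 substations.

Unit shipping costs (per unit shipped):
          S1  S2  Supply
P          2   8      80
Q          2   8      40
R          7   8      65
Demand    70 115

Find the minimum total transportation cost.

1060

An optimal shipping plan:
  P–S1: 70 × 2 = 140
  P–S2: 10 × 8 = 80
  Q–S2: 40 × 8 = 320
  R–S2: 65 × 8 = 520
Total = 140 + 80 + 320 + 520 = 1060.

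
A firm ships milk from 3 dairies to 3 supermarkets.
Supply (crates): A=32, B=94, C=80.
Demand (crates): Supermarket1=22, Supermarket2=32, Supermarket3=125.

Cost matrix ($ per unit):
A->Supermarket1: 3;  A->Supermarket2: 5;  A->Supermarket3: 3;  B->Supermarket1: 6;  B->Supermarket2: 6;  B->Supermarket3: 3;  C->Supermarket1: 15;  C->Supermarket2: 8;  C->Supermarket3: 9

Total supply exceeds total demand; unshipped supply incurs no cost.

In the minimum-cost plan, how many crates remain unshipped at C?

Minimum-cost shipments:
  A to Supermarket1: 22 crates
  A to Supermarket3: 10 crates
  B to Supermarket3: 94 crates
  C to Supermarket2: 32 crates
  C to Supermarket3: 21 crates
Total cost = $823.
C ships 53 of its 80, leaving 27.

27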